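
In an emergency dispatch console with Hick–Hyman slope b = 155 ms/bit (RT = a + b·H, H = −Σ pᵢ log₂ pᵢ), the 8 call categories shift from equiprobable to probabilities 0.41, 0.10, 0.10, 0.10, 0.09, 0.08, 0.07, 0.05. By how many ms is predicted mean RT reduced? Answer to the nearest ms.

60 ms

Equiprobable entropy H₀ = log₂ 8 = 3.0000 bits.
Skewed entropy H = −Σ pᵢ log₂ pᵢ = 2.6128 bits.
ΔRT = b·(H₀ − H) = 155 × 0.3872 = 60.02 ms.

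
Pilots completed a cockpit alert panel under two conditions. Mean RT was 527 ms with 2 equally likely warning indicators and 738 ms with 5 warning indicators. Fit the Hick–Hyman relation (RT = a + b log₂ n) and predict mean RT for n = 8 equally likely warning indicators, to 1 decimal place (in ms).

With log₂ n on the abscissa the relation is linear; from the two conditions:
  b = (738 − 527) / (log₂ 5 − log₂ 2) = 211 / (2.3219 − 1) = 159.615 ms/bit
  a = 527 − 159.615 × 1 = 367.385 ms
Then RT(8) = 367.385 + 159.615 × log₂ 8 = 367.385 + 159.615 × 3 ≈ 846.231 ms.

846.2 ms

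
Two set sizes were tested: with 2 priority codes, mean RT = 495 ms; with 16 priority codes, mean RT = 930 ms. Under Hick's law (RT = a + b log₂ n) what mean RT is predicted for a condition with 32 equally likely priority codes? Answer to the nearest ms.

1075 ms

With log₂ n on the abscissa the relation is linear; from the two conditions:
  b = (930 − 495) / (log₂ 16 − log₂ 2) = 435 / (4 − 1) = 145 ms/bit
  a = 495 − 145 × 1 = 350 ms
Then RT(32) = 350 + 145 × log₂ 32 = 350 + 145 × 5 ≈ 1075.000 ms.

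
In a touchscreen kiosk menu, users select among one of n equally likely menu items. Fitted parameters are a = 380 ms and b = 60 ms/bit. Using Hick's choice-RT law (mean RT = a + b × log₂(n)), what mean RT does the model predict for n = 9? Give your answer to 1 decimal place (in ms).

log₂(9) = 3.1699 bits, so RT = 380 + 60 × 3.1699 ≈ 570.196 ms.

570.2 ms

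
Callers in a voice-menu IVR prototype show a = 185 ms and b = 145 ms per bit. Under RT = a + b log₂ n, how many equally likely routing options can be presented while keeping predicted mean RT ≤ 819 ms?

20

Information budget: (819 − 185)/145 = 4.3724 bits, so n ≤ 2^4.3724 = 20.712 → at most 20.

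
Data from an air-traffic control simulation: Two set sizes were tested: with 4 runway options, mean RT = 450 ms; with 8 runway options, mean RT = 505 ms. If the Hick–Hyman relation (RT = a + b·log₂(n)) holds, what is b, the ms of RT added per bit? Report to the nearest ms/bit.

The slope on a log₂ axis is (505 − 450) / (3 − 2) = 55 ms/bit.

55 ms/bit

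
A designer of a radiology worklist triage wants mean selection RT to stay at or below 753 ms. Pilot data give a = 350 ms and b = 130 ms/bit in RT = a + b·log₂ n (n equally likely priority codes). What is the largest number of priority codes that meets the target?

8

Set 350 + 130·log₂ n ≤ 753 → log₂ n ≤ (753 − 350)/130 = 3.1000.
So n ≤ 2^3.1000 = 8.574; the largest integer n is 8.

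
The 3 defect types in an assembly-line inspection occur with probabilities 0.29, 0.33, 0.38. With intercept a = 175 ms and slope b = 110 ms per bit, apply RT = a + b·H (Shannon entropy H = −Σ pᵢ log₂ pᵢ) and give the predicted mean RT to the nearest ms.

348 ms

H = 0.29·log₂(1/0.29) + 0.33·log₂(1/0.33) + 0.38·log₂(1/0.38) = 1.5762 bits.
RT = 175 + 110 × 1.5762 = 348.38 ms.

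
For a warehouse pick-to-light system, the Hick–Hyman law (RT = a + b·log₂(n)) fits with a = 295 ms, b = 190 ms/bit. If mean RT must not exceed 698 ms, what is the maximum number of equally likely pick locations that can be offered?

Information budget: (698 − 295)/190 = 2.1211 bits, so n ≤ 2^2.1211 = 4.350 → at most 4.

4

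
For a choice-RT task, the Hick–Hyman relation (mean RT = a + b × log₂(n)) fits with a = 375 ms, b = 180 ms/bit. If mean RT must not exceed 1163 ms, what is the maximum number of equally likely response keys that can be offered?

Information budget: (1163 − 375)/180 = 4.3778 bits, so n ≤ 2^4.3778 = 20.789 → at most 20.

20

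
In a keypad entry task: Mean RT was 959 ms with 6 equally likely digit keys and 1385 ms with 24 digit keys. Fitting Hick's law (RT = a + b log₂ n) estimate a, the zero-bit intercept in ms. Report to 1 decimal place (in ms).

The slope on a log₂ axis is (1385 − 959) / (4.5850 − 2.5850) = 213.000 ms/bit.
a = RT₁ − b·log₂ n₁ = 959 − 213.000 × 2.5850 = 408.403 ms.

408.4 ms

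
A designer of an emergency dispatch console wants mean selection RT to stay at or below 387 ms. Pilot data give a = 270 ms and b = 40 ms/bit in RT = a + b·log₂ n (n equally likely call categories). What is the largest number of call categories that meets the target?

40·log₂ n ≤ 387 − 270 = 117, giving log₂ n ≤ 2.9250 and n ≤ 7.595. The largest whole number is 7.

7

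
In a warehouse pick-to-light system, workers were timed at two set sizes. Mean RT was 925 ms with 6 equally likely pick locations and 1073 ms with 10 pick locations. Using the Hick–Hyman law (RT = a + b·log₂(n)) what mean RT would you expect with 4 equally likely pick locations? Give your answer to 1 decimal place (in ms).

With log₂ n on the abscissa the relation is linear; from the two conditions:
  b = (1073 − 925) / (log₂ 10 − log₂ 6) = 148 / (3.3219 − 2.5850) = 200.823 ms/bit
  a = 925 − 200.823 × 2.5850 = 405.879 ms
Then RT(4) = 405.879 + 200.823 × log₂ 4 = 405.879 + 200.823 × 2 ≈ 807.526 ms.

807.5 ms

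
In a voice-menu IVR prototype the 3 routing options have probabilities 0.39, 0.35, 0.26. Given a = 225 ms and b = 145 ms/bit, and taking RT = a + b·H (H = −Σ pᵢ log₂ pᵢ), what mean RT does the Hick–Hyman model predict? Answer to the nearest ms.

H = 0.39·log₂(1/0.39) + 0.35·log₂(1/0.35) + 0.26·log₂(1/0.26) = 1.5652 bits.
RT = 225 + 145 × 1.5652 = 451.95 ms.

452 ms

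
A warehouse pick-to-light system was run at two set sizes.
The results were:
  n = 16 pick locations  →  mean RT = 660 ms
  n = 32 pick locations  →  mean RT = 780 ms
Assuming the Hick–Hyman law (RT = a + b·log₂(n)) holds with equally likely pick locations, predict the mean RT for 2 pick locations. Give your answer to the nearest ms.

Fit slope and intercept:
  b = (780 − 660) / (log₂ 32 − log₂ 16) = 120 / (5 − 4) = 120 ms/bit
  a = 660 − 120 × 4 = 180 ms
Then RT(2) = 180 + 120 × log₂ 2 = 180 + 120 × 1 ≈ 300.000 ms.

300 ms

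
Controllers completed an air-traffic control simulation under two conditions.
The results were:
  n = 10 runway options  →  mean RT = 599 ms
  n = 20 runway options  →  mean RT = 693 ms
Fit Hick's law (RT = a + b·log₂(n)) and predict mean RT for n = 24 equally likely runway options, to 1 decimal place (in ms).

Solve the two-equation system in a and b:
  b = (693 − 599) / (log₂ 20 − log₂ 10) = 94 / (4.3219 − 3.3219) = 94.000 ms/bit
  a = 599 − 94.000 × 3.3219 = 286.739 ms
Then RT(24) = 286.739 + 94.000 × log₂ 24 = 286.739 + 94.000 × 4.5850 ≈ 717.725 ms.

717.7 ms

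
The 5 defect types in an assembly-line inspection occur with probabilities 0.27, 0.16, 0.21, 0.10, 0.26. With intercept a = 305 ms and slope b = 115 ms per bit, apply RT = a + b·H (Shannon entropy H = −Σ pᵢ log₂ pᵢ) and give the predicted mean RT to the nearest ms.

H = 0.27·log₂(1/0.27) + 0.16·log₂(1/0.16) + 0.21·log₂(1/0.21) + 0.10·log₂(1/0.10) + 0.26·log₂(1/0.26) = 2.2433 bits.
RT = 305 + 115 × 2.2433 = 562.98 ms.

563 ms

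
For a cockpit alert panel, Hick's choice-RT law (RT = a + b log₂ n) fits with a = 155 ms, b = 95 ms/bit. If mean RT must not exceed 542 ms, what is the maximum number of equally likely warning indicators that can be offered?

16

Information budget: (542 − 155)/95 = 4.0737 bits, so n ≤ 2^4.0737 = 16.838 → at most 16.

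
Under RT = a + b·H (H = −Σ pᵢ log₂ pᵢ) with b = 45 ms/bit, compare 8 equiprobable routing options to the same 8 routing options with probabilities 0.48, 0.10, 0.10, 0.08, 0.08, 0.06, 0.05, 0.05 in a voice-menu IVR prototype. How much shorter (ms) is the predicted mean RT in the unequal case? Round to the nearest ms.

The RT saving is b·ΔH. Equiprobable H₀ = log₂(8) = 3.0000 bits; with the given probabilities H = 2.4314 bits.
b·(H₀ − H) = 45 × (3.0000 − 2.4314) = 25.59 ms.

26 ms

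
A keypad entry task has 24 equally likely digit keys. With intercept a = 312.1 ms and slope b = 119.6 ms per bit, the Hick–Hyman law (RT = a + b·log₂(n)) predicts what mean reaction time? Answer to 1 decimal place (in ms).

860.5 ms

log₂(24) = 4.5850 bits, so RT = 312.1 + 119.6 × 4.5850 ≈ 860.462 ms.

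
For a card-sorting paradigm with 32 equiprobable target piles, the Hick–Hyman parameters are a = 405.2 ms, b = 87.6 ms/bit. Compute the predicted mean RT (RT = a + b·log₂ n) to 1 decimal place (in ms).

log₂(32) = 5 bits, so RT = 405.2 + 87.6 × 5 ≈ 843.200 ms.

843.2 ms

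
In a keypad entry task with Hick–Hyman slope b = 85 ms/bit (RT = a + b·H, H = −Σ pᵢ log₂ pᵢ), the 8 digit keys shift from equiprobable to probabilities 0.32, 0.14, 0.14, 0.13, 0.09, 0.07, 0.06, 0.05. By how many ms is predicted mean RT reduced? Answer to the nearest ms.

Equiprobable entropy H₀ = log₂ 8 = 3.0000 bits.
Skewed entropy H = −Σ pᵢ log₂ pᵢ = 2.7437 bits.
ΔRT = b·(H₀ − H) = 85 × 0.2563 = 21.78 ms.

22 ms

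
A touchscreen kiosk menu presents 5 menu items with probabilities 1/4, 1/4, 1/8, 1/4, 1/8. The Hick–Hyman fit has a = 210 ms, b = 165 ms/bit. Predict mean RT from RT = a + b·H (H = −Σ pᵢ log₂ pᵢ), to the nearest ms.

581 ms

H = −Σ pᵢ log₂ pᵢ = 0.25·2 + 0.25·2 + 0.125·3 + 0.25·2 + 0.125·3 = 2.250 bits.
RT = 210 + 165 × 2.250 = 581.25 ms.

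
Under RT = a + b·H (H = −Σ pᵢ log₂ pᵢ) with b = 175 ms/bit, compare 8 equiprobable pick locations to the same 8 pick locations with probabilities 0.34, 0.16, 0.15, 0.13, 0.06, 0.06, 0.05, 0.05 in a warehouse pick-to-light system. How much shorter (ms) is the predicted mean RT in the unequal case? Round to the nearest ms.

The RT saving is b·ΔH. Equiprobable H₀ = log₂(8) = 3.0000 bits; with the given probabilities H = 2.6646 bits.
b·(H₀ − H) = 175 × (3.0000 − 2.6646) = 58.69 ms.

59 ms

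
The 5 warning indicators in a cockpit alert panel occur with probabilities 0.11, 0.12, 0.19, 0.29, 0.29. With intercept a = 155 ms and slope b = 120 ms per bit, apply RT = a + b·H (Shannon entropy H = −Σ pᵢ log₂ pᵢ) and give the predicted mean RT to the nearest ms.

H = 0.11·log₂(1/0.11) + 0.12·log₂(1/0.12) + 0.19·log₂(1/0.19) + 0.29·log₂(1/0.29) + 0.29·log₂(1/0.29) = 2.2084 bits.
RT = 155 + 120 × 2.2084 = 420.01 ms.

420 ms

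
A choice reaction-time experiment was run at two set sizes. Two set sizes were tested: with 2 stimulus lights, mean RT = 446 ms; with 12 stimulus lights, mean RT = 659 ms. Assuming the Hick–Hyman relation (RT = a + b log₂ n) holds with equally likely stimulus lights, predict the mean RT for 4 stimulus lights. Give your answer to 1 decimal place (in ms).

Fit slope and intercept:
  b = (659 − 446) / (log₂ 12 − log₂ 2) = 213 / (3.5850 − 1) = 82.400 ms/bit
  a = 446 − 82.400 × 1 = 363.600 ms
Then RT(4) = 363.600 + 82.400 × log₂ 4 = 363.600 + 82.400 × 2 ≈ 528.400 ms.

528.4 ms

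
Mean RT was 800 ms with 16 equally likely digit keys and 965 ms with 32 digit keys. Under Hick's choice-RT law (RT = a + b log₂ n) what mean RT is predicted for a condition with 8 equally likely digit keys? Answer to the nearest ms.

RT is linear in log₂ n, so two points fix the line:
  b = (965 − 800) / (log₂ 32 − log₂ 16) = 165 / (5 − 4) = 165 ms/bit
  a = 800 − 165 × 4 = 140 ms
Then RT(8) = 140 + 165 × log₂ 8 = 140 + 165 × 3 ≈ 635.000 ms.

635 ms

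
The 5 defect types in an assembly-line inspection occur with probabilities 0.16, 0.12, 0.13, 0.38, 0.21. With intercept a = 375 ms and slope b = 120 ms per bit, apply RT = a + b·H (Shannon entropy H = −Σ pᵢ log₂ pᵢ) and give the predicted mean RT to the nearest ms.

H = 0.16·log₂(1/0.16) + 0.12·log₂(1/0.12) + 0.13·log₂(1/0.13) + 0.38·log₂(1/0.38) + 0.21·log₂(1/0.21) = 2.1760 bits.
RT = 375 + 120 × 2.1760 = 636.12 ms.

636 ms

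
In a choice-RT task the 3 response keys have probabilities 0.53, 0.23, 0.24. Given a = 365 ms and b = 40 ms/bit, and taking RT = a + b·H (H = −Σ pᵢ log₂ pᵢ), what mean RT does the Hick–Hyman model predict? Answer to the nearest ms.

H = 0.53·log₂(1/0.53) + 0.23·log₂(1/0.23) + 0.24·log₂(1/0.24) = 1.4672 bits.
RT = 365 + 40 × 1.4672 = 423.69 ms.

424 ms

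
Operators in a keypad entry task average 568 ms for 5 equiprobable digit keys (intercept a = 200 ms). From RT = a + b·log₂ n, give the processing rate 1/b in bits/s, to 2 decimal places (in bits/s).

Choice component = 568 − 200 = 368 ms over log₂(5) = 2.3219 bits.
b = 368 / 2.3219 = 158.489 ms/bit, so 1/b = 6.310 bits/s.

6.31 bits/s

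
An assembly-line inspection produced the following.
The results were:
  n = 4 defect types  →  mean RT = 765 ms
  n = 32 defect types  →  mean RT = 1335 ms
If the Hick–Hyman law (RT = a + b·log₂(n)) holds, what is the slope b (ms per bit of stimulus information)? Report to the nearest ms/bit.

190 ms/bit

Slope: b = (1335 − 765) / (log₂ 32 − log₂ 4) = 570/3.0000 = 190 ms/bit.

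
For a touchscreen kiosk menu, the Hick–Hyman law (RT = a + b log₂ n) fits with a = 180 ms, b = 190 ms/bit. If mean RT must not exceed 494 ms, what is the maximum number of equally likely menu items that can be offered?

3

190·log₂ n ≤ 494 − 180 = 314, giving log₂ n ≤ 1.6526 and n ≤ 3.144. The largest whole number is 3.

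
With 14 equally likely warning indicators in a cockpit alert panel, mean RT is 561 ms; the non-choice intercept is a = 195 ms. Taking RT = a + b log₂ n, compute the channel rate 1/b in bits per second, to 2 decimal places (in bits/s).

10.40 bits/s

Choice component = 561 − 195 = 366 ms over log₂(14) = 3.8074 bits.
b = 366 / 3.8074 = 96.130 ms/bit, so 1/b = 10.403 bits/s.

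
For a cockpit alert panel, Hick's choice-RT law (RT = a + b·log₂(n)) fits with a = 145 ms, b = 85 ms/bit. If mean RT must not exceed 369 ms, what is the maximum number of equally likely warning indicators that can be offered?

85·log₂ n ≤ 369 − 145 = 224, giving log₂ n ≤ 2.6353 and n ≤ 6.213. The largest whole number is 6.

6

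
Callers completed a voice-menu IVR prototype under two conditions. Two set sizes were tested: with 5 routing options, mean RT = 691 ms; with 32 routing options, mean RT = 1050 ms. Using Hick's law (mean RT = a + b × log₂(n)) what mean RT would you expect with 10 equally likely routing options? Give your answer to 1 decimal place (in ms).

Fit slope and intercept:
  b = (1050 − 691) / (log₂ 32 − log₂ 5) = 359 / (5 − 2.3219) = 134.052 ms/bit
  a = 691 − 134.052 × 2.3219 = 379.742 ms
Then RT(10) = 379.742 + 134.052 × log₂ 10 = 379.742 + 134.052 × 3.3219 ≈ 825.052 ms.

825.1 ms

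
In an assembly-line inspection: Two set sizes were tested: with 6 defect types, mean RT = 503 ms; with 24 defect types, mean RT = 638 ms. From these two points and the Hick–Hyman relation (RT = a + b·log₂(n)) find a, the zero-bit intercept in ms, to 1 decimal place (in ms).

The slope on a log₂ axis is (638 − 503) / (4.5850 − 2.5850) = 67.500 ms/bit.
Intercept: a = 503 − 67.500·log₂(6) = 328.515 ms.

328.5 ms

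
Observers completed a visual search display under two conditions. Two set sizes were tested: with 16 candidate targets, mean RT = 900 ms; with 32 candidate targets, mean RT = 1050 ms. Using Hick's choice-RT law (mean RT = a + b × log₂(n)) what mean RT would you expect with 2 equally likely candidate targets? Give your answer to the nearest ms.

RT is linear in log₂ n, so two points fix the line:
  b = (1050 − 900) / (log₂ 32 − log₂ 16) = 150 / (5 − 4) = 150 ms/bit
  a = 900 − 150 × 4 = 300 ms
Then RT(2) = 300 + 150 × log₂ 2 = 300 + 150 × 1 ≈ 450.000 ms.

450 ms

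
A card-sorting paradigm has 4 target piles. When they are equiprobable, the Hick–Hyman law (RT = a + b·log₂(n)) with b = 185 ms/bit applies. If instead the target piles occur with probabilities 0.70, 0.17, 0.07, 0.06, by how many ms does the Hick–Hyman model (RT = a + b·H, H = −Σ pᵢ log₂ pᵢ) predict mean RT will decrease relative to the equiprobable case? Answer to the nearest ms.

128 ms

The RT saving is b·ΔH. Equiprobable H₀ = log₂(4) = 2.0000 bits; with the given probabilities H = 1.3069 bits.
b·(H₀ − H) = 185 × (2.0000 − 1.3069) = 128.23 ms.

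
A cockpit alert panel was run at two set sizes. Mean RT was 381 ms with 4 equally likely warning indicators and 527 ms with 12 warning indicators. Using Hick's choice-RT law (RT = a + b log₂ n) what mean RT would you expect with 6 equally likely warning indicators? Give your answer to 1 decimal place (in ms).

434.9 ms

Solve the two-equation system in a and b:
  b = (527 − 381) / (log₂ 12 − log₂ 4) = 146 / (3.5850 − 2) = 92.116 ms/bit
  a = 381 − 92.116 × 2 = 196.769 ms
Then RT(6) = 196.769 + 92.116 × log₂ 6 = 196.769 + 92.116 × 2.5850 ≈ 434.884 ms.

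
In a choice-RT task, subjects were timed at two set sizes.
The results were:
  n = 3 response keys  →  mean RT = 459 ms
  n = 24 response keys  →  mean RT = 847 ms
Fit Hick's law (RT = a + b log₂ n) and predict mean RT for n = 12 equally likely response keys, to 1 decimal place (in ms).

717.7 ms

With log₂ n on the abscissa the relation is linear; from the two conditions:
  b = (847 − 459) / (log₂ 24 − log₂ 3) = 388 / (4.5850 − 1.5850) = 129.333 ms/bit
  a = 459 − 129.333 × 1.5850 = 254.012 ms
Then RT(12) = 254.012 + 129.333 × log₂ 12 = 254.012 + 129.333 × 3.5850 ≈ 717.667 ms.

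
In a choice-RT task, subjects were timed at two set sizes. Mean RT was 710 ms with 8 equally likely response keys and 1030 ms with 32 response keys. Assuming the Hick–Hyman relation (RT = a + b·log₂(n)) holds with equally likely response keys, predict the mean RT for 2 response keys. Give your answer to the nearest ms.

Fit slope and intercept:
  b = (1030 − 710) / (log₂ 32 − log₂ 8) = 320 / (5 − 3) = 160 ms/bit
  a = 710 − 160 × 3 = 230 ms
Then RT(2) = 230 + 160 × log₂ 2 = 230 + 160 × 1 ≈ 390.000 ms.

390 ms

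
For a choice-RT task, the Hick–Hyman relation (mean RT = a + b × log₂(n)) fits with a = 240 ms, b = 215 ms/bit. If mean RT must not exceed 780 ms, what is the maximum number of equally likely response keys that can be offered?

5

Set 240 + 215·log₂ n ≤ 780 → log₂ n ≤ (780 − 240)/215 = 2.5116.
So n ≤ 2^2.5116 = 5.703; the largest integer n is 5.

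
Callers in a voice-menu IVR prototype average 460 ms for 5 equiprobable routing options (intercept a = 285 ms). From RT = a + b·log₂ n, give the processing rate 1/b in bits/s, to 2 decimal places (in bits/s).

13.27 bits/s

b = (460 − 285)/log₂ 5 = 175/2.3219 = 75.368 ms per bit = 0.07537 s/bit; the reciprocal is 13.268 bits/s.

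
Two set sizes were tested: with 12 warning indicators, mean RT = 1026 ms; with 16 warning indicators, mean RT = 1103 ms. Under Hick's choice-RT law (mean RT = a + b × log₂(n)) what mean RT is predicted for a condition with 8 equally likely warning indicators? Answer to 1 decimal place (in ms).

917.5 ms

Fit slope and intercept:
  b = (1103 − 1026) / (log₂ 16 − log₂ 12) = 77 / (4 − 3.5850) = 185.525 ms/bit
  a = 1026 − 185.525 × 3.5850 = 360.898 ms
Then RT(8) = 360.898 + 185.525 × log₂ 8 = 360.898 + 185.525 × 3 ≈ 917.475 ms.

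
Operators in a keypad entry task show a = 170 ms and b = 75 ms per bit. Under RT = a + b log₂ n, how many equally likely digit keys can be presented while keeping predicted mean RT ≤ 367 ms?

6

Information budget: (367 − 170)/75 = 2.6267 bits, so n ≤ 2^2.6267 = 6.176 → at most 6.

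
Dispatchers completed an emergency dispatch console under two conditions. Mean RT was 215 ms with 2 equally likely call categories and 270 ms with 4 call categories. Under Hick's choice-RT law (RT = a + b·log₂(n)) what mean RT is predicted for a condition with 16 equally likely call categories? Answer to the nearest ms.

RT is linear in log₂ n, so two points fix the line:
  b = (270 − 215) / (log₂ 4 − log₂ 2) = 55 / (2 − 1) = 55 ms/bit
  a = 215 − 55 × 1 = 160 ms
Then RT(16) = 160 + 55 × log₂ 16 = 160 + 55 × 4 ≈ 380.000 ms.

380 ms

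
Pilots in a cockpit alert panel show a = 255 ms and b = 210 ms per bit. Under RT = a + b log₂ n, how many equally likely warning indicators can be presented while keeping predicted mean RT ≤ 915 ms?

Information budget: (915 − 255)/210 = 3.1429 bits, so n ≤ 2^3.1429 = 8.833 → at most 8.

8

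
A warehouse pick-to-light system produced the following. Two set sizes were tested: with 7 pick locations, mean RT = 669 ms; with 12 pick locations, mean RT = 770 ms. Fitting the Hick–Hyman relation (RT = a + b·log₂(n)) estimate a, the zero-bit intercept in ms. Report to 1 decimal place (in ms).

304.4 ms

Slope: b = (770 − 669) / (log₂ 12 − log₂ 7) = 101/0.7776 = 129.886 ms/bit.
Intercept: a = 669 − 129.886·log₂(7) = 304.365 ms.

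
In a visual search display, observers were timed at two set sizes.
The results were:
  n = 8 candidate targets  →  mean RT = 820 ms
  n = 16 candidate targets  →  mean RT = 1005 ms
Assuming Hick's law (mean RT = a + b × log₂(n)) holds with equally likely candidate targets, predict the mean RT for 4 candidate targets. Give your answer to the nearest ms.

With log₂ n on the abscissa the relation is linear; from the two conditions:
  b = (1005 − 820) / (log₂ 16 − log₂ 8) = 185 / (4 − 3) = 185 ms/bit
  a = 820 − 185 × 3 = 265 ms
Then RT(4) = 265 + 185 × log₂ 4 = 265 + 185 × 2 ≈ 635.000 ms.

635 ms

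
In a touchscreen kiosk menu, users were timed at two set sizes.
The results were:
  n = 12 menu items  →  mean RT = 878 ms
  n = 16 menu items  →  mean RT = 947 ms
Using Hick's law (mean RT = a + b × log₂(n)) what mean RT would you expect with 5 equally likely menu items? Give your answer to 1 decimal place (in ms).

With log₂ n on the abscissa the relation is linear; from the two conditions:
  b = (947 − 878) / (log₂ 16 − log₂ 12) = 69 / (4 − 3.5850) = 166.250 ms/bit
  a = 878 − 166.250 × 3.5850 = 282.000 ms
Then RT(5) = 282.000 + 166.250 × log₂ 5 = 282.000 + 166.250 × 2.3219 ≈ 668.020 ms.

668.0 ms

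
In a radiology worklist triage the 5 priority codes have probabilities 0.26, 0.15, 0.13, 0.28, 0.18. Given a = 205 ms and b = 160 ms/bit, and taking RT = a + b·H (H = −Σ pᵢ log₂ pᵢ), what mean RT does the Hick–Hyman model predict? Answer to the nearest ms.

566 ms

H = 0.26·log₂(1/0.26) + 0.15·log₂(1/0.15) + 0.13·log₂(1/0.13) + 0.28·log₂(1/0.28) + 0.18·log₂(1/0.18) = 2.2580 bits.
RT = 205 + 160 × 2.2580 = 566.28 ms.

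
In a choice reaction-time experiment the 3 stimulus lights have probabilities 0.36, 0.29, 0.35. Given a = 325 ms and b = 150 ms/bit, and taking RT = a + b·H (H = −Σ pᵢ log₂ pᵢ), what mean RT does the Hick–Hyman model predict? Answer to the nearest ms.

H = 0.36·log₂(1/0.36) + 0.29·log₂(1/0.29) + 0.35·log₂(1/0.35) = 1.5786 bits.
RT = 325 + 150 × 1.5786 = 561.79 ms.

562 ms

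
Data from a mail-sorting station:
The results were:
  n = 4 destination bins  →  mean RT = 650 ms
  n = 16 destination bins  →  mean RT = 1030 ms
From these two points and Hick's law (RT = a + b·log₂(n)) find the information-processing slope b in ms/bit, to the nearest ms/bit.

190 ms/bit

Slope: b = (1030 − 650) / (log₂ 16 − log₂ 4) = 380/2.0000 = 190 ms/bit.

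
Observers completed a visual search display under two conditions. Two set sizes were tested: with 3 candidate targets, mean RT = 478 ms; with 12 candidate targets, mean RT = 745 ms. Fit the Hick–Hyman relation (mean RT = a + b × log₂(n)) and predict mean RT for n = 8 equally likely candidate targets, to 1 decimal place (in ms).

Fit slope and intercept:
  b = (745 − 478) / (log₂ 12 − log₂ 3) = 267 / (3.5850 − 1.5850) = 133.500 ms/bit
  a = 478 − 133.500 × 1.5850 = 266.408 ms
Then RT(8) = 266.408 + 133.500 × log₂ 8 = 266.408 + 133.500 × 3 ≈ 666.908 ms.

666.9 ms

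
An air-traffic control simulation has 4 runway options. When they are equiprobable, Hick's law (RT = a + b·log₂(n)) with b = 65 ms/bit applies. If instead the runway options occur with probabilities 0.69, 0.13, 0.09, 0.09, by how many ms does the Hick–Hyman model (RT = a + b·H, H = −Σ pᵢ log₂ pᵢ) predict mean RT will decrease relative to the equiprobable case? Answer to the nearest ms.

40 ms

Equiprobable entropy H₀ = log₂ 4 = 2.0000 bits.
Skewed entropy H = −Σ pᵢ log₂ pᵢ = 1.3773 bits.
ΔRT = b·(H₀ − H) = 65 × 0.6227 = 40.47 ms.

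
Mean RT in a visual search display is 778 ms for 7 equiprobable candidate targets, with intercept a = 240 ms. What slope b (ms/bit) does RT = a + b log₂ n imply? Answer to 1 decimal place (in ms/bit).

7 alternatives carry log₂ 7 = 2.8074 bits; the choice cost is 778 − 240 = 538 ms, so b = 538/2.8074 = 191.639 ms/bit.

191.6 ms/bit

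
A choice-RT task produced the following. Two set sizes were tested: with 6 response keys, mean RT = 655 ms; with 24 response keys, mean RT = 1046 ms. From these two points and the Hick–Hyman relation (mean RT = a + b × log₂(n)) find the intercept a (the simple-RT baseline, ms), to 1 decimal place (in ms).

149.6 ms

Slope: b = (1046 − 655) / (log₂ 24 − log₂ 6) = 391/2.0000 = 195.500 ms/bit.
Intercept: a = 655 − 195.500·log₂(6) = 149.640 ms.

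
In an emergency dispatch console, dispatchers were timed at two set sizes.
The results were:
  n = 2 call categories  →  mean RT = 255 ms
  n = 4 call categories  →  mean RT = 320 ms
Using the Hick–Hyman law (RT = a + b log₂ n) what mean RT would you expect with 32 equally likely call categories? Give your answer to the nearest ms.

515 ms

RT is linear in log₂ n, so two points fix the line:
  b = (320 − 255) / (log₂ 4 − log₂ 2) = 65 / (2 − 1) = 65 ms/bit
  a = 255 − 65 × 1 = 190 ms
Then RT(32) = 190 + 65 × log₂ 32 = 190 + 65 × 5 ≈ 515.000 ms.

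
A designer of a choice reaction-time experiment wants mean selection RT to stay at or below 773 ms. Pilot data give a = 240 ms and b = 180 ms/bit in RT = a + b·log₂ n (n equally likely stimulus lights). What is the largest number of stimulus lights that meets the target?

7

180·log₂ n ≤ 773 − 240 = 533, giving log₂ n ≤ 2.9611 and n ≤ 7.787. The largest whole number is 7.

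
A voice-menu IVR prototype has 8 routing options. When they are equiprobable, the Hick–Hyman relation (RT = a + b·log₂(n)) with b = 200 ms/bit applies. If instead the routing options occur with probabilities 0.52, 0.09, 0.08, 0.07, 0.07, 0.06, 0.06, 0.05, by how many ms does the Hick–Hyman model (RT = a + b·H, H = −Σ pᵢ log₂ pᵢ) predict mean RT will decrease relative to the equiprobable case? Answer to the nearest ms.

Equiprobable entropy H₀ = log₂ 8 = 3.0000 bits.
Skewed entropy H = −Σ pᵢ log₂ pᵢ = 2.3350 bits.
ΔRT = b·(H₀ − H) = 200 × 0.6650 = 133.00 ms.

133 ms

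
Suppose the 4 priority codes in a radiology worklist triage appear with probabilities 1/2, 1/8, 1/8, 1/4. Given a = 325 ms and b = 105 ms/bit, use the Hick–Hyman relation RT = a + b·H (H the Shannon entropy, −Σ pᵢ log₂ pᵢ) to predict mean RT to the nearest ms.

509 ms

H = −Σ pᵢ log₂ pᵢ = 0.5·1 + 0.125·3 + 0.125·3 + 0.25·2 = 1.750 bits.
RT = 325 + 105 × 1.750 = 508.75 ms.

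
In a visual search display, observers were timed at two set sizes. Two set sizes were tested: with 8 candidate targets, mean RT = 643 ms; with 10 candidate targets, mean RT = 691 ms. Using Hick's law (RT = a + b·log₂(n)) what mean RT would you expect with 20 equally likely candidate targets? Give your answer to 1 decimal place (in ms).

840.1 ms

With log₂ n on the abscissa the relation is linear; from the two conditions:
  b = (691 − 643) / (log₂ 10 − log₂ 8) = 48 / (3.3219 − 3) = 149.102 ms/bit
  a = 643 − 149.102 × 3 = 195.695 ms
Then RT(20) = 195.695 + 149.102 × log₂ 20 = 195.695 + 149.102 × 4.3219 ≈ 840.102 ms.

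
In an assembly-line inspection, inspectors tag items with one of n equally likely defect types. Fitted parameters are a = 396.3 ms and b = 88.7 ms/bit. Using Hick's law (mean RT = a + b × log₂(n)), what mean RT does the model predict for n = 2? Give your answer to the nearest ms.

485 ms

log₂(2) = 1 bits, so RT = 396.3 + 88.7 × 1 ≈ 485.000 ms.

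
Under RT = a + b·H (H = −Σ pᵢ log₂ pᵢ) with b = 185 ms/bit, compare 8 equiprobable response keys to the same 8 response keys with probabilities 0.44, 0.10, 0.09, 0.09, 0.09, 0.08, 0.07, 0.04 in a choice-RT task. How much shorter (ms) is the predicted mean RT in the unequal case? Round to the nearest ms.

86 ms

Equiprobable entropy H₀ = log₂ 8 = 3.0000 bits.
Skewed entropy H = −Σ pᵢ log₂ pᵢ = 2.5371 bits.
ΔRT = b·(H₀ − H) = 185 × 0.4629 = 85.63 ms.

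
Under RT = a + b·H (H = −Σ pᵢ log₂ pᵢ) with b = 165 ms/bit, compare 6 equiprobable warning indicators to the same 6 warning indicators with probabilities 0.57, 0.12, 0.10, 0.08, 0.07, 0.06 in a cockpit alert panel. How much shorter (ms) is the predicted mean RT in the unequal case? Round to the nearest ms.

Equiprobable entropy H₀ = log₂ 6 = 2.5850 bits.
Skewed entropy H = −Σ pᵢ log₂ pᵢ = 1.9651 bits.
ΔRT = b·(H₀ − H) = 165 × 0.6199 = 102.28 ms.

102 ms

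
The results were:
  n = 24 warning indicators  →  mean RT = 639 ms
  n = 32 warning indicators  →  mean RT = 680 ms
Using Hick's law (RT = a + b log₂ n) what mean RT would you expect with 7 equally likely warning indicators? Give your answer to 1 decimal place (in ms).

RT is linear in log₂ n, so two points fix the line:
  b = (680 − 639) / (log₂ 32 − log₂ 24) = 41 / (5 − 4.5850) = 98.786 ms/bit
  a = 639 − 98.786 × 4.5850 = 186.069 ms
Then RT(7) = 186.069 + 98.786 × log₂ 7 = 186.069 + 98.786 × 2.8074 ≈ 463.397 ms.

463.4 ms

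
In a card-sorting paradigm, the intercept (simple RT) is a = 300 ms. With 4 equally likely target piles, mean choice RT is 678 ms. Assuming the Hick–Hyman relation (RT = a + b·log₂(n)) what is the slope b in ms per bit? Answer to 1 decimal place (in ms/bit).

4 alternatives carry log₂ 4 = 2 bits; the choice cost is 678 − 300 = 378 ms, so b = 378/2 = 189.000 ms/bit.

189.0 ms/bit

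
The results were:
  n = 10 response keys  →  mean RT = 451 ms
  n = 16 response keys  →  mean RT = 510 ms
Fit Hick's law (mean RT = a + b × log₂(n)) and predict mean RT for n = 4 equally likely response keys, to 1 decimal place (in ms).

With log₂ n on the abscissa the relation is linear; from the two conditions:
  b = (510 − 451) / (log₂ 16 − log₂ 10) = 59 / (4 − 3.3219) = 87.011 ms/bit
  a = 451 − 87.011 × 3.3219 = 161.954 ms
Then RT(4) = 161.954 + 87.011 × log₂ 4 = 161.954 + 87.011 × 2 ≈ 335.977 ms.

336.0 ms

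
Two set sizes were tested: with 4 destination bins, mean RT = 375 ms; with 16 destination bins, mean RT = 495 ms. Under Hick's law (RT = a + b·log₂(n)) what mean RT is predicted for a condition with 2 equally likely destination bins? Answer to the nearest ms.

315 ms

RT is linear in log₂ n, so two points fix the line:
  b = (495 − 375) / (log₂ 16 − log₂ 4) = 120 / (4 − 2) = 60 ms/bit
  a = 375 − 60 × 2 = 255 ms
Then RT(2) = 255 + 60 × log₂ 2 = 255 + 60 × 1 ≈ 315.000 ms.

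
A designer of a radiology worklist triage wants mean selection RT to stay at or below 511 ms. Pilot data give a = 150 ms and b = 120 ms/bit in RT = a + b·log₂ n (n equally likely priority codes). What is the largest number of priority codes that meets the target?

120·log₂ n ≤ 511 − 150 = 361, giving log₂ n ≤ 3.0083 and n ≤ 8.046. The largest whole number is 8.

8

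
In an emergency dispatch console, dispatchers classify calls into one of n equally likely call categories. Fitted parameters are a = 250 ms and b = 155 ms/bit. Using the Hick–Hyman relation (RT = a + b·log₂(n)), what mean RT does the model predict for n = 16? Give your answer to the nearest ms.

log₂(16) = 4 bits, so RT = 250 + 155 × 4 ≈ 870.000 ms.

870 ms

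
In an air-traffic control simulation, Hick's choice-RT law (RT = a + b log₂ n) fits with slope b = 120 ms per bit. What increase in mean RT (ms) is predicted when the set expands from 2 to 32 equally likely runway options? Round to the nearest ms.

The intercept a cancels: ΔRT = b·(log₂ n₂ − log₂ n₁) = b·log₂(n₂/n₁).
log₂(32) − log₂(2) = log₂(32/2) = log₂(16) = 4.
ΔRT = 120 × 4.0000 = 480.000 ms.

480 ms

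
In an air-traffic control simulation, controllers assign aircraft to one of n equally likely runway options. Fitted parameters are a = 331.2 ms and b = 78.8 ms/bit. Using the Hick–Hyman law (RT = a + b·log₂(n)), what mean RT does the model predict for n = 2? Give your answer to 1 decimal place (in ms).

410.0 ms

log₂(2) = 1 bits, so RT = 331.2 + 78.8 × 1 ≈ 410.000 ms.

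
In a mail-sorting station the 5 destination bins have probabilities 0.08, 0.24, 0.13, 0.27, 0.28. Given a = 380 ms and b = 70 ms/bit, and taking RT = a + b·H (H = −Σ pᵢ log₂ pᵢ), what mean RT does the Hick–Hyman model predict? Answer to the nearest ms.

H = 0.08·log₂(1/0.08) + 0.24·log₂(1/0.24) + 0.13·log₂(1/0.13) + 0.27·log₂(1/0.27) + 0.28·log₂(1/0.28) = 2.1925 bits.
RT = 380 + 70 × 2.1925 = 533.48 ms.

533 ms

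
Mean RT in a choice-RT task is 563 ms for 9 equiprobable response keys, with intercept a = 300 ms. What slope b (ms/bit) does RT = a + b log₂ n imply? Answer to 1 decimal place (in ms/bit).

83.0 ms/bit

log₂(9) = 3.1699 bits.
b = (RT − a)/log₂ n = (563 − 300) / 3.1699 = 82.967 ms/bit.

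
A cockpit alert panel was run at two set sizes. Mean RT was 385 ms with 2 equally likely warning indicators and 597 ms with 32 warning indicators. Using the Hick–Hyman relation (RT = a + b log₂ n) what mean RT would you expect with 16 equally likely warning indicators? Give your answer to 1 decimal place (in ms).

RT is linear in log₂ n, so two points fix the line:
  b = (597 − 385) / (log₂ 32 − log₂ 2) = 212 / (5 − 1) = 53.000 ms/bit
  a = 385 − 53.000 × 1 = 332.000 ms
Then RT(16) = 332.000 + 53.000 × log₂ 16 = 332.000 + 53.000 × 4 ≈ 544.000 ms.

544.0 ms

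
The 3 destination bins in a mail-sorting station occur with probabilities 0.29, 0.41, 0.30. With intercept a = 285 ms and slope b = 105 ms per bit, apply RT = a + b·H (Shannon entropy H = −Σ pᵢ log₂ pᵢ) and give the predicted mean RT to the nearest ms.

449 ms

H = 0.29·log₂(1/0.29) + 0.41·log₂(1/0.41) + 0.30·log₂(1/0.30) = 1.5664 bits.
RT = 285 + 105 × 1.5664 = 449.47 ms.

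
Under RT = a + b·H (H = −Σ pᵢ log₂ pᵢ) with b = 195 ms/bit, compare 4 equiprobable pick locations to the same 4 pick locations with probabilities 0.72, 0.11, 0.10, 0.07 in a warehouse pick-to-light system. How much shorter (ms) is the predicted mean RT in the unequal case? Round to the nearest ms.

138 ms

The RT saving is b·ΔH. Equiprobable H₀ = log₂(4) = 2.0000 bits; with the given probabilities H = 1.2923 bits.
b·(H₀ − H) = 195 × (2.0000 − 1.2923) = 138.01 ms.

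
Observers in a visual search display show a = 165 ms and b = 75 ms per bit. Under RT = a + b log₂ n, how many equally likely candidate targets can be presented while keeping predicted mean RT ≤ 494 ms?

75·log₂ n ≤ 494 − 165 = 329, giving log₂ n ≤ 4.3867 and n ≤ 20.918. The largest whole number is 20.

20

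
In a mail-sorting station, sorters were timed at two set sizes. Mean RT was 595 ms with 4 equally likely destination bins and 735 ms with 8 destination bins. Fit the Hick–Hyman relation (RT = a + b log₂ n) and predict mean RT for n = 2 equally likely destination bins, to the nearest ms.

455 ms

RT is linear in log₂ n, so two points fix the line:
  b = (735 − 595) / (log₂ 8 − log₂ 4) = 140 / (3 − 2) = 140 ms/bit
  a = 595 − 140 × 2 = 315 ms
Then RT(2) = 315 + 140 × log₂ 2 = 315 + 140 × 1 ≈ 455.000 ms.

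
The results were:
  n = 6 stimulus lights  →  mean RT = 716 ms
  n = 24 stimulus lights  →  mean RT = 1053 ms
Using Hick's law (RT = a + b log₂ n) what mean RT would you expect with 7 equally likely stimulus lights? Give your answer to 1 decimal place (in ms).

RT is linear in log₂ n, so two points fix the line:
  b = (1053 − 716) / (log₂ 24 − log₂ 6) = 337 / (4.5850 − 2.5850) = 168.500 ms/bit
  a = 716 − 168.500 × 2.5850 = 280.434 ms
Then RT(7) = 280.434 + 168.500 × log₂ 7 = 280.434 + 168.500 × 2.8074 ≈ 753.473 ms.

753.5 ms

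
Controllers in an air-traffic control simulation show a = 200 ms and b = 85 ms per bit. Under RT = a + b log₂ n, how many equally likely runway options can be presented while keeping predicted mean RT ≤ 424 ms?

Information budget: (424 − 200)/85 = 2.6353 bits, so n ≤ 2^2.6353 = 6.213 → at most 6.

6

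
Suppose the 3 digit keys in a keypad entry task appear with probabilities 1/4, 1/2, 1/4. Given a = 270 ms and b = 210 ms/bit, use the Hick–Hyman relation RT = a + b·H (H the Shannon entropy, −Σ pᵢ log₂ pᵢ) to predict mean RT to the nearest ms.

585 ms

Each term −pᵢ log₂ pᵢ: 0.25·2 + 0.5·1 + 0.25·2; summed, H = 1.500 bits.
Mean RT = a + bH = 270 + 210·1.500 = 585.00 ms.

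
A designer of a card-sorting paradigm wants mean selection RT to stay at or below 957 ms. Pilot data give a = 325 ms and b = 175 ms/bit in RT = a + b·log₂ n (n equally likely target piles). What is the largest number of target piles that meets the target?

12

175·log₂ n ≤ 957 − 325 = 632, giving log₂ n ≤ 3.6114 and n ≤ 12.222. The largest whole number is 12.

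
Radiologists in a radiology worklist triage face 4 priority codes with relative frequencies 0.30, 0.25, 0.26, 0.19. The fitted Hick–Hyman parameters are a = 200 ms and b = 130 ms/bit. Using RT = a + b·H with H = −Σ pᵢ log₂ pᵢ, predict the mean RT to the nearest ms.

Entropy contributions −pᵢ log₂ pᵢ: 0.5211, 0.5000, 0.5053, 0.4552; sum H = 1.9816 bits.
RT = a + bH = 200 + 130·1.9816 = 457.61 ms.

458 ms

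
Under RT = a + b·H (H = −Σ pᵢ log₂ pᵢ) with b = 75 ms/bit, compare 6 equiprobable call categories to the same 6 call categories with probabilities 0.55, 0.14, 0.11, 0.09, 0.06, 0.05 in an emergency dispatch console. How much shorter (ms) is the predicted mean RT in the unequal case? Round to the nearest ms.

44 ms

The RT saving is b·ΔH. Equiprobable H₀ = log₂(6) = 2.5850 bits; with the given probabilities H = 1.9941 bits.
b·(H₀ − H) = 75 × (2.5850 − 1.9941) = 44.32 ms.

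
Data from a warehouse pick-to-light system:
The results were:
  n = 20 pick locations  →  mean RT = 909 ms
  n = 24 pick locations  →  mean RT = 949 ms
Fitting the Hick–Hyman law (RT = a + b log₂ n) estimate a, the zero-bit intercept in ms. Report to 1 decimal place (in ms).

The slope on a log₂ axis is (949 − 909) / (4.5850 − 4.3219) = 152.071 ms/bit.
Intercept: a = 909 − 152.071·log₂(20) = 251.759 ms.

251.8 ms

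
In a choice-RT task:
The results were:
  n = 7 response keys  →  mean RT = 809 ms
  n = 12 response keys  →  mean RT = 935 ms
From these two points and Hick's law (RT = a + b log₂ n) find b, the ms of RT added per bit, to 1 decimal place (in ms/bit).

Slope: b = (935 − 809) / (log₂ 12 − log₂ 7) = 126/0.7776 = 162.035 ms/bit.

162.0 ms/bit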